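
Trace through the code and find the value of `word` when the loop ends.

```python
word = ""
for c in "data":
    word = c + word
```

Let's trace through this code step by step.

Initialize: word = ''
Entering loop: for c in "data":
After iteration 1: c = 'd', word = 'd'
After iteration 2: c = 'a', word = 'ad'
After iteration 3: c = 't', word = 'tad'
After iteration 4: c = 'a', word = 'atad'
Loop ends.

Final answer: 'atad'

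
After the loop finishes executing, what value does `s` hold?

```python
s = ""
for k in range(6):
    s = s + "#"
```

Let's trace through this code step by step.

Initialize: s = ''
Entering loop: for k in range(6):
After iteration 1: k = 0, s = '#'
After iteration 2: k = 1, s = '##'
After iteration 3: k = 2, s = '###'
After iteration 4: k = 3, s = '####'
After iteration 5: k = 4, s = '#####'
After iteration 6: k = 5, s = '######'
Loop ends.

Final answer: '######'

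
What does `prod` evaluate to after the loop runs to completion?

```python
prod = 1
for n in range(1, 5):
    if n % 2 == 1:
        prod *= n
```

Let's trace through this code step by step.

Initialize: prod = 1
Entering loop: for n in range(1, 5):
After iteration 1: n = 1, prod = 1
After iteration 2: n = 2, prod = 1
After iteration 3: n = 3, prod = 3
After iteration 4: n = 4, prod = 3
Loop ends.

Final answer: 3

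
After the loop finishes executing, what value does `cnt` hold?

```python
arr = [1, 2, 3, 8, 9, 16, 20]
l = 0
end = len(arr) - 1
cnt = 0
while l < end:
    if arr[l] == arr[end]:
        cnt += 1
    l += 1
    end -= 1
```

Let's trace through this code step by step.

Initialize: arr = [1, 2, 3, 8, 9, 16, 20]
Initialize: l = 0
Initialize: end = 6
Initialize: cnt = 0
Entering loop: while l < end:
After iteration 1: l = 1, end = 5, cnt = 0
After iteration 2: l = 2, end = 4, cnt = 0
After iteration 3: l = 3, end = 3, cnt = 0
Loop ends.

Final answer: 0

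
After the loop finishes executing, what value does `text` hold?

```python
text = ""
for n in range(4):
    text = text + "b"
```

Let's trace through this code step by step.

Initialize: text = ''
Entering loop: for n in range(4):
After iteration 1: n = 0, text = 'b'
After iteration 2: n = 1, text = 'bb'
After iteration 3: n = 2, text = 'bbb'
After iteration 4: n = 3, text = 'bbbb'
Loop ends.

Final answer: 'bbbb'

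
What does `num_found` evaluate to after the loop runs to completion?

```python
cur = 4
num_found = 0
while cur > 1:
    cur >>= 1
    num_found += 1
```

Let's trace through this code step by step.

Initialize: cur = 4
Initialize: num_found = 0
Entering loop: while cur > 1:
After iteration 1: cur = 2, num_found = 1
After iteration 2: cur = 1, num_found = 2
Loop ends.

Final answer: 2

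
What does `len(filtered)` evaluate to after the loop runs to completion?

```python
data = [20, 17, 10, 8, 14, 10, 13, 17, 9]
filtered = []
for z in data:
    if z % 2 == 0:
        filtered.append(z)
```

Let's trace through this code step by step.

Initialize: data = [20, 17, 10, 8, 14, 10, 13, 17, 9]
Initialize: filtered = []
Entering loop: for z in data:
After iteration 1: z = 20, filtered = [20]
After iteration 2: z = 17, filtered = [20]
After iteration 3: z = 10, filtered = [20, 10]
After iteration 4: z = 8, filtered = [20, 10, 8]
After iteration 5: z = 14, filtered = [20, 10, 8, 14]
After iteration 6: z = 10, filtered = [20, 10, 8, 14, 10]
After iteration 7: z = 13, filtered = [20, 10, 8, 14, 10]
After iteration 8: z = 17, filtered = [20, 10, 8, 14, 10]
After iteration 9: z = 9, filtered = [20, 10, 8, 14, 10]
Loop ends.
len(filtered) = 5

Final answer: 5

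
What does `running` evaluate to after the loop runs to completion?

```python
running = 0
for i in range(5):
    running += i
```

Let's trace through this code step by step.

Initialize: running = 0
Entering loop: for i in range(5):
After iteration 1: i = 0, running = 0
After iteration 2: i = 1, running = 1
After iteration 3: i = 2, running = 3
After iteration 4: i = 3, running = 6
After iteration 5: i = 4, running = 10
Loop ends.

Final answer: 10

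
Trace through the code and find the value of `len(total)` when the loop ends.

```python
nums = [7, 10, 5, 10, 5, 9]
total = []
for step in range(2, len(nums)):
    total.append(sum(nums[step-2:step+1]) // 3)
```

Let's trace through this code step by step.

Initialize: nums = [7, 10, 5, 10, 5, 9]
Initialize: total = []
Entering loop: for step in range(2, len(nums)):
After iteration 1: step = 2, total = [7]
After iteration 2: step = 3, total = [7, 8]
After iteration 3: step = 4, total = [7, 8, 6]
After iteration 4: step = 5, total = [7, 8, 6, 8]
Loop ends.
len(total) = 4

Final answer: 4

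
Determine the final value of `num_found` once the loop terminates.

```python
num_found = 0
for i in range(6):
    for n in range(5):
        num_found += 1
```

Let's trace through this code step by step.

Initialize: num_found = 0
Entering loop: for i in range(6):
After iteration 1: i = 0, num_found = 5
After iteration 2: i = 1, num_found = 10
After iteration 3: i = 2, num_found = 15
After iteration 4: i = 3, num_found = 20
After iteration 5: i = 4, num_found = 25
After iteration 6: i = 5, num_found = 30
Loop ends.

Final answer: 30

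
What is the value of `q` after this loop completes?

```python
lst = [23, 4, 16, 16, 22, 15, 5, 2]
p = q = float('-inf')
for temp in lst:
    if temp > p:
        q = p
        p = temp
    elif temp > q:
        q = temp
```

Let's trace through this code step by step.

Initialize: lst = [23, 4, 16, 16, 22, 15, 5, 2]
Initialize: p = -inf
Initialize: q = -inf
Entering loop: for temp in lst:
After iteration 1: temp = 23, p = 23, q = -inf
After iteration 2: temp = 4, p = 23, q = 4
After iteration 3: temp = 16, p = 23, q = 16
After iteration 4: temp = 16, p = 23, q = 16
After iteration 5: temp = 22, p = 23, q = 22
After iteration 6: temp = 15, p = 23, q = 22
After iteration 7: temp = 5, p = 23, q = 22
After iteration 8: temp = 2, p = 23, q = 22
Loop ends.

Final answer: 22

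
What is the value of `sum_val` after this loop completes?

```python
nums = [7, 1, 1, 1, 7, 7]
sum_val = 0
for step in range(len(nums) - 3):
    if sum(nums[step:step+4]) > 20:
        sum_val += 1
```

Let's trace through this code step by step.

Initialize: nums = [7, 1, 1, 1, 7, 7]
Initialize: sum_val = 0
Entering loop: for step in range(len(nums) - 3):
After iteration 1: step = 0, sum_val = 0
After iteration 2: step = 1, sum_val = 0
After iteration 3: step = 2, sum_val = 0
Loop ends.

Final answer: 0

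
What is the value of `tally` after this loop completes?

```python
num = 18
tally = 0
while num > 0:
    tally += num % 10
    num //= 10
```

Let's trace through this code step by step.

Initialize: num = 18
Initialize: tally = 0
Entering loop: while num > 0:
After iteration 1: num = 1, tally = 8
After iteration 2: num = 0, tally = 9
Loop ends.

Final answer: 9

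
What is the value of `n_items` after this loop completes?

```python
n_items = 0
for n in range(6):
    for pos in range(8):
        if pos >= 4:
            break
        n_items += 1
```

Let's trace through this code step by step.

Initialize: n_items = 0
Entering loop: for n in range(6):
After iteration 1: n = 0, n_items = 4
After iteration 2: n = 1, n_items = 8
After iteration 3: n = 2, n_items = 12
After iteration 4: n = 3, n_items = 16
After iteration 5: n = 4, n_items = 20
After iteration 6: n = 5, n_items = 24
Loop ends.

Final answer: 24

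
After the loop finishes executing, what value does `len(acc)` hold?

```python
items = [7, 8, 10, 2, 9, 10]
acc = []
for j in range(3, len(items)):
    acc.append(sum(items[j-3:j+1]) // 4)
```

Let's trace through this code step by step.

Initialize: items = [7, 8, 10, 2, 9, 10]
Initialize: acc = []
Entering loop: for j in range(3, len(items)):
After iteration 1: j = 3, acc = [6]
After iteration 2: j = 4, acc = [6, 7]
After iteration 3: j = 5, acc = [6, 7, 7]
Loop ends.
len(acc) = 3

Final answer: 3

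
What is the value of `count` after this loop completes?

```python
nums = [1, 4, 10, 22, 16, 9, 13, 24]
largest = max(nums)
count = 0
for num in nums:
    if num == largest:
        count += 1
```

Let's trace through this code step by step.

Initialize: nums = [1, 4, 10, 22, 16, 9, 13, 24]
Initialize: largest = 24
Initialize: count = 0
Entering loop: for num in nums:
After iteration 1: num = 1, count = 0
After iteration 2: num = 4, count = 0
After iteration 3: num = 10, count = 0
After iteration 4: num = 22, count = 0
After iteration 5: num = 16, count = 0
After iteration 6: num = 9, count = 0
After iteration 7: num = 13, count = 0
After iteration 8: num = 24, count = 1
Loop ends.

Final answer: 1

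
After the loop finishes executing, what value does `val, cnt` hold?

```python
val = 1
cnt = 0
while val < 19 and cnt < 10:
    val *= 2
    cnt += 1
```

Let's trace through this code step by step.

Initialize: val = 1
Initialize: cnt = 0
Entering loop: while val < 19 and cnt < 10:
After iteration 1: val = 2, cnt = 1
After iteration 2: val = 4, cnt = 2
After iteration 3: val = 8, cnt = 3
After iteration 4: val = 16, cnt = 4
After iteration 5: val = 32, cnt = 5
Loop ends.

Final answer: 32, 5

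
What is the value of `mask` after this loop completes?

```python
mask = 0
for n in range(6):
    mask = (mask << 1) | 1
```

Let's trace through this code step by step.

Initialize: mask = 0
Entering loop: for n in range(6):
After iteration 1: n = 0, mask = 1
After iteration 2: n = 1, mask = 3
After iteration 3: n = 2, mask = 7
After iteration 4: n = 3, mask = 15
After iteration 5: n = 4, mask = 31
After iteration 6: n = 5, mask = 63
Loop ends.

Final answer: 63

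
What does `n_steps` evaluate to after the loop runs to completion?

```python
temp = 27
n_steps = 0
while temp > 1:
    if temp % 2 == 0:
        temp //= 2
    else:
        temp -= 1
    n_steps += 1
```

Let's trace through this code step by step.

Initialize: temp = 27
Initialize: n_steps = 0
Entering loop: while temp > 1:
After iteration 1: temp = 26, n_steps = 1
After iteration 2: temp = 13, n_steps = 2
After iteration 3: temp = 12, n_steps = 3
After iteration 4: temp = 6, n_steps = 4
After iteration 5: temp = 3, n_steps = 5
After iteration 6: temp = 2, n_steps = 6
After iteration 7: temp = 1, n_steps = 7
Loop ends.

Final answer: 7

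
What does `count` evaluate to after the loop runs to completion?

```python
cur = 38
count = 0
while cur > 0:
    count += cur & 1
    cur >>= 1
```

Let's trace through this code step by step.

Initialize: cur = 38
Initialize: count = 0
Entering loop: while cur > 0:
After iteration 1: cur = 19, count = 0
After iteration 2: cur = 9, count = 1
After iteration 3: cur = 4, count = 2
After iteration 4: cur = 2, count = 2
After iteration 5: cur = 1, count = 2
After iteration 6: cur = 0, count = 3
Loop ends.

Final answer: 3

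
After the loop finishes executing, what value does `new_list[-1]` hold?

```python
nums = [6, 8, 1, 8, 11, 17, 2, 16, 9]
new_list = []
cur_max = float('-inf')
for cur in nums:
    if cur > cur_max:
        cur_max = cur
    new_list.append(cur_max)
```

Let's trace through this code step by step.

Initialize: nums = [6, 8, 1, 8, 11, 17, 2, 16, 9]
Initialize: new_list = []
Initialize: cur_max = -inf
Entering loop: for cur in nums:
After iteration 1: cur = 6, new_list = [6], cur_max = 6
After iteration 2: cur = 8, new_list = [6, 8], cur_max = 8
After iteration 3: cur = 1, new_list = [6, 8, 8], cur_max = 8
After iteration 4: cur = 8, new_list = [6, 8, 8, 8], cur_max = 8
After iteration 5: cur = 11, new_list = [6, 8, 8, 8, 11], cur_max = 11
After iteration 6: cur = 17, new_list = [6, 8, 8, 8, 11, 17], cur_max = 17
After iteration 7: cur = 2, new_list = [6, 8, 8, 8, 11, 17, 17], cur_max = 17
After iteration 8: cur = 16, new_list = [6, 8, 8, 8, 11, 17, 17, 17], cur_max = 17
After iteration 9: cur = 9, new_list = [6, 8, 8, 8, 11, 17, 17, 17, 17], cur_max = 17
Loop ends.
new_list[-1] = 17

Final answer: 17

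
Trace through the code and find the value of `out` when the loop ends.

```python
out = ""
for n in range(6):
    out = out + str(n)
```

Let's trace through this code step by step.

Initialize: out = ''
Entering loop: for n in range(6):
After iteration 1: n = 0, out = '0'
After iteration 2: n = 1, out = '01'
After iteration 3: n = 2, out = '012'
After iteration 4: n = 3, out = '0123'
After iteration 5: n = 4, out = '01234'
After iteration 6: n = 5, out = '012345'
Loop ends.

Final answer: '012345'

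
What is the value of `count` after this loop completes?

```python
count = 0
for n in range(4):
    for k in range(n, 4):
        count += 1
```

Let's trace through this code step by step.

Initialize: count = 0
Entering loop: for n in range(4):
After iteration 1: n = 0, count = 4
After iteration 2: n = 1, count = 7
After iteration 3: n = 2, count = 9
After iteration 4: n = 3, count = 10
Loop ends.

Final answer: 10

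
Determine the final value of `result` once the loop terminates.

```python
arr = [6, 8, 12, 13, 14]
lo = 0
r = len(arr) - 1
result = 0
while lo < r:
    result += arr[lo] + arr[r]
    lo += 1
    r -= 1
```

Let's trace through this code step by step.

Initialize: arr = [6, 8, 12, 13, 14]
Initialize: lo = 0
Initialize: r = 4
Initialize: result = 0
Entering loop: while lo < r:
After iteration 1: lo = 1, r = 3, result = 20
After iteration 2: lo = 2, r = 2, result = 41
Loop ends.

Final answer: 41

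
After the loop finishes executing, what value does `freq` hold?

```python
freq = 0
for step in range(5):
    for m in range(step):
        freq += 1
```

Let's trace through this code step by step.

Initialize: freq = 0
Entering loop: for step in range(5):
After iteration 1: step = 0, freq = 0
After iteration 2: step = 1, freq = 1, m = 0
After iteration 3: step = 2, freq = 3, m = 1
After iteration 4: step = 3, freq = 6, m = 2
After iteration 5: step = 4, freq = 10, m = 3
Loop ends.

Final answer: 10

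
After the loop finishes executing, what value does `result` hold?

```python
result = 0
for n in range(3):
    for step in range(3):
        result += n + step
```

Let's trace through this code step by step.

Initialize: result = 0
Entering loop: for n in range(3):
After iteration 1: n = 0, result = 3
After iteration 2: n = 1, result = 9
After iteration 3: n = 2, result = 18
Loop ends.

Final answer: 18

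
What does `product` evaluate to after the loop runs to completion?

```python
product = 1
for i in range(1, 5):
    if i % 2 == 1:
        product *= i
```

Let's trace through this code step by step.

Initialize: product = 1
Entering loop: for i in range(1, 5):
After iteration 1: i = 1, product = 1
After iteration 2: i = 2, product = 1
After iteration 3: i = 3, product = 3
After iteration 4: i = 4, product = 3
Loop ends.

Final answer: 3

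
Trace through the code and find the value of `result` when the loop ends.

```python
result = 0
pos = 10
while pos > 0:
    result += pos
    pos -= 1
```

Let's trace through this code step by step.

Initialize: result = 0
Initialize: pos = 10
Entering loop: while pos > 0:
After iteration 1: result = 10, pos = 9
After iteration 2: result = 19, pos = 8
After iteration 3: result = 27, pos = 7
After iteration 4: result = 34, pos = 6
After iteration 5: result = 40, pos = 5
After iteration 6: result = 45, pos = 4
After iteration 7: result = 49, pos = 3
After iteration 8: result = 52, pos = 2
After iteration 9: result = 54, pos = 1
After iteration 10: result = 55, pos = 0
Loop ends.

Final answer: 55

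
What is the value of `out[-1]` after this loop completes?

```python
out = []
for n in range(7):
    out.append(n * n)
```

Let's trace through this code step by step.

Initialize: out = []
Entering loop: for n in range(7):
After iteration 1: n = 0, out = [0]
After iteration 2: n = 1, out = [0, 1]
After iteration 3: n = 2, out = [0, 1, 4]
After iteration 4: n = 3, out = [0, 1, 4, 9]
After iteration 5: n = 4, out = [0, 1, 4, 9, 16]
After iteration 6: n = 5, out = [0, 1, 4, 9, 16, 25]
After iteration 7: n = 6, out = [0, 1, 4, 9, 16, 25, 36]
Loop ends.
out[-1] = 36

Final answer: 36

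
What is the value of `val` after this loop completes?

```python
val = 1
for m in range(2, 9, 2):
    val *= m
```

Let's trace through this code step by step.

Initialize: val = 1
Entering loop: for m in range(2, 9, 2):
After iteration 1: m = 2, val = 2
After iteration 2: m = 4, val = 8
After iteration 3: m = 6, val = 48
After iteration 4: m = 8, val = 384
Loop ends.

Final answer: 384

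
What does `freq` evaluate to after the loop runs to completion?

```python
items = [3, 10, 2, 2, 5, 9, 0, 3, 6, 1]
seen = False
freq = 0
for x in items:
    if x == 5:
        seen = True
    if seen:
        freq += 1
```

Let's trace through this code step by step.

Initialize: items = [3, 10, 2, 2, 5, 9, 0, 3, 6, 1]
Initialize: seen = False
Initialize: freq = 0
Entering loop: for x in items:
After iteration 1: x = 3, seen = False, freq = 0
After iteration 2: x = 10, seen = False, freq = 0
After iteration 3: x = 2, seen = False, freq = 0
After iteration 4: x = 2, seen = False, freq = 0
After iteration 5: x = 5, seen = True, freq = 1
After iteration 6: x = 9, seen = True, freq = 2
After iteration 7: x = 0, seen = True, freq = 3
After iteration 8: x = 3, seen = True, freq = 4
After iteration 9: x = 6, seen = True, freq = 5
After iteration 10: x = 1, seen = True, freq = 6
Loop ends.

Final answer: 6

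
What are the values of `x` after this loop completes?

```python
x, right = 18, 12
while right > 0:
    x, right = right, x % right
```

Let's trace through this code step by step.

Initialize: x = 18
Initialize: right = 12
Entering loop: while right > 0:
After iteration 1: x = 12, right = 6
After iteration 2: x = 6, right = 0
Loop ends.

Final answer: 6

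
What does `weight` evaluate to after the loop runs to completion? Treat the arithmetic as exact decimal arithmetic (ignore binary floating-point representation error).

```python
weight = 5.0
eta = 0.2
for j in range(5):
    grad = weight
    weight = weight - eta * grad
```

Let's trace through this code step by step.

Initialize: weight = 5.0
Initialize: eta = 0.2
Entering loop: for j in range(5):
After iteration 1: j = 0, weight = 4.0, grad = 5.0
After iteration 2: j = 1, weight = 3.2, grad = 4.0
After iteration 3: j = 2, weight = 2.56, grad = 3.2
After iteration 4: j = 3, weight = 2.048, grad = 2.56
After iteration 5: j = 4, weight = 1.6384, grad = 2.048
Loop ends.

Final answer: 1.6384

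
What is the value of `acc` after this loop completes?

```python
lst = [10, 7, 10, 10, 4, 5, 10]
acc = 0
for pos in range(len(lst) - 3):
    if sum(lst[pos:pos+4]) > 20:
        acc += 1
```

Let's trace through this code step by step.

Initialize: lst = [10, 7, 10, 10, 4, 5, 10]
Initialize: acc = 0
Entering loop: for pos in range(len(lst) - 3):
After iteration 1: pos = 0, acc = 1
After iteration 2: pos = 1, acc = 2
After iteration 3: pos = 2, acc = 3
After iteration 4: pos = 3, acc = 4
Loop ends.

Final answer: 4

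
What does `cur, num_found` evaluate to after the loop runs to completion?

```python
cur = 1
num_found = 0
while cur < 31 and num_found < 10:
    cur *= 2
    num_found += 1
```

Let's trace through this code step by step.

Initialize: cur = 1
Initialize: num_found = 0
Entering loop: while cur < 31 and num_found < 10:
After iteration 1: cur = 2, num_found = 1
After iteration 2: cur = 4, num_found = 2
After iteration 3: cur = 8, num_found = 3
After iteration 4: cur = 16, num_found = 4
After iteration 5: cur = 32, num_found = 5
Loop ends.

Final answer: 32, 5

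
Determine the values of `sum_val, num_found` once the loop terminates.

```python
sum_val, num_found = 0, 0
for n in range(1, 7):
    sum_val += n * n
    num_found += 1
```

Let's trace through this code step by step.

Initialize: sum_val = 0
Initialize: num_found = 0
Entering loop: for n in range(1, 7):
After iteration 1: n = 1, sum_val = 1, num_found = 1
After iteration 2: n = 2, sum_val = 5, num_found = 2
After iteration 3: n = 3, sum_val = 14, num_found = 3
After iteration 4: n = 4, sum_val = 30, num_found = 4
After iteration 5: n = 5, sum_val = 55, num_found = 5
After iteration 6: n = 6, sum_val = 91, num_found = 6
Loop ends.

Final answer: 91, 6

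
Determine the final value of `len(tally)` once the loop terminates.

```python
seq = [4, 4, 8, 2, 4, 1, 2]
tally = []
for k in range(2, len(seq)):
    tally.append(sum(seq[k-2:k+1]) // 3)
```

Let's trace through this code step by step.

Initialize: seq = [4, 4, 8, 2, 4, 1, 2]
Initialize: tally = []
Entering loop: for k in range(2, len(seq)):
After iteration 1: k = 2, tally = [5]
After iteration 2: k = 3, tally = [5, 4]
After iteration 3: k = 4, tally = [5, 4, 4]
After iteration 4: k = 5, tally = [5, 4, 4, 2]
After iteration 5: k = 6, tally = [5, 4, 4, 2, 2]
Loop ends.
len(tally) = 5

Final answer: 5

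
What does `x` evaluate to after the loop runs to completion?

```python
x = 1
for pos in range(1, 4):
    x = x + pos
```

Let's trace through this code step by step.

Initialize: x = 1
Entering loop: for pos in range(1, 4):
After iteration 1: pos = 1, x = 2
After iteration 2: pos = 2, x = 4
After iteration 3: pos = 3, x = 7
Loop ends.

Final answer: 7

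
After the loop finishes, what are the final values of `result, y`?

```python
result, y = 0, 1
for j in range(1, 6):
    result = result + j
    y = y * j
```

Let's trace through this code step by step.

Initialize: result = 0
Initialize: y = 1
Entering loop: for j in range(1, 6):
After iteration 1: j = 1, result = 1, y = 1
After iteration 2: j = 2, result = 3, y = 2
After iteration 3: j = 3, result = 6, y = 6
After iteration 4: j = 4, result = 10, y = 24
After iteration 5: j = 5, result = 15, y = 120
Loop ends.

Final answer: 15, 120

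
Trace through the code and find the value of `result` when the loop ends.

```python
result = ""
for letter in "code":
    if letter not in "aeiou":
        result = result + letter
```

Let's trace through this code step by step.

Initialize: result = ''
Entering loop: for letter in "code":
After iteration 1: letter = 'c', result = 'c'
After iteration 2: letter = 'o', result = 'c'
After iteration 3: letter = 'd', result = 'cd'
After iteration 4: letter = 'e', result = 'cd'
Loop ends.

Final answer: 'cd'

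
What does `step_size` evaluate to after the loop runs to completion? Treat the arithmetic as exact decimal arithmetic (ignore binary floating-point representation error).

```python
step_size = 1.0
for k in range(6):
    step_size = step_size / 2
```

Let's trace through this code step by step.

Initialize: step_size = 1.0
Entering loop: for k in range(6):
After iteration 1: k = 0, step_size = 0.5
After iteration 2: k = 1, step_size = 0.25
After iteration 3: k = 2, step_size = 0.125
After iteration 4: k = 3, step_size = 0.0625
After iteration 5: k = 4, step_size = 0.03125
After iteration 6: k = 5, step_size = 0.015625
Loop ends.

Final answer: 0.015625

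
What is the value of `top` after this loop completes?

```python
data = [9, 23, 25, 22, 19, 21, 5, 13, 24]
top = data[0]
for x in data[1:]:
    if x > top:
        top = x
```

Let's trace through this code step by step.

Initialize: data = [9, 23, 25, 22, 19, 21, 5, 13, 24]
Initialize: top = 9
Entering loop: for x in data[1:]:
After iteration 1: x = 23, top = 23
After iteration 2: x = 25, top = 25
After iteration 3: x = 22, top = 25
After iteration 4: x = 19, top = 25
After iteration 5: x = 21, top = 25
After iteration 6: x = 5, top = 25
After iteration 7: x = 13, top = 25
After iteration 8: x = 24, top = 25
Loop ends.

Final answer: 25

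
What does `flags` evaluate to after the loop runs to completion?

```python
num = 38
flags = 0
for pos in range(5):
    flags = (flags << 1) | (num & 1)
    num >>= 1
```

Let's trace through this code step by step.

Initialize: num = 38
Initialize: flags = 0
Entering loop: for pos in range(5):
After iteration 1: pos = 0, num = 19, flags = 0
After iteration 2: pos = 1, num = 9, flags = 1
After iteration 3: pos = 2, num = 4, flags = 3
After iteration 4: pos = 3, num = 2, flags = 6
After iteration 5: pos = 4, num = 1, flags = 12
Loop ends.

Final answer: 12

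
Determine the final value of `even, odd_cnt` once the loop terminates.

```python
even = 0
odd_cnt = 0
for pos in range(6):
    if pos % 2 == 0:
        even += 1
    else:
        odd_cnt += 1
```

Let's trace through this code step by step.

Initialize: even = 0
Initialize: odd_cnt = 0
Entering loop: for pos in range(6):
After iteration 1: pos = 0, even = 1, odd_cnt = 0
After iteration 2: pos = 1, even = 1, odd_cnt = 1
After iteration 3: pos = 2, even = 2, odd_cnt = 1
After iteration 4: pos = 3, even = 2, odd_cnt = 2
After iteration 5: pos = 4, even = 3, odd_cnt = 2
After iteration 6: pos = 5, even = 3, odd_cnt = 3
Loop ends.

Final answer: 3, 3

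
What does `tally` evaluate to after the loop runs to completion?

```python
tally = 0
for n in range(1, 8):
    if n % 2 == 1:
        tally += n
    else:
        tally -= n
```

Let's trace through this code step by step.

Initialize: tally = 0
Entering loop: for n in range(1, 8):
After iteration 1: n = 1, tally = 1
After iteration 2: n = 2, tally = -1
After iteration 3: n = 3, tally = 2
After iteration 4: n = 4, tally = -2
After iteration 5: n = 5, tally = 3
After iteration 6: n = 6, tally = -3
After iteration 7: n = 7, tally = 4
Loop ends.

Final answer: 4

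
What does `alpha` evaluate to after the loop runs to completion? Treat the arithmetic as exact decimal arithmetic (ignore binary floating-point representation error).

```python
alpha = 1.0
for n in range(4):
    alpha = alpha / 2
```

Let's trace through this code step by step.

Initialize: alpha = 1.0
Entering loop: for n in range(4):
After iteration 1: n = 0, alpha = 0.5
After iteration 2: n = 1, alpha = 0.25
After iteration 3: n = 2, alpha = 0.125
After iteration 4: n = 3, alpha = 0.0625
Loop ends.

Final answer: 0.0625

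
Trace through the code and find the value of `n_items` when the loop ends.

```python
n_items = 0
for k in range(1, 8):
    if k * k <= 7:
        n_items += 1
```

Let's trace through this code step by step.

Initialize: n_items = 0
Entering loop: for k in range(1, 8):
After iteration 1: k = 1, n_items = 1
After iteration 2: k = 2, n_items = 2
After iteration 3: k = 3, n_items = 2
After iteration 4: k = 4, n_items = 2
After iteration 5: k = 5, n_items = 2
After iteration 6: k = 6, n_items = 2
After iteration 7: k = 7, n_items = 2
Loop ends.

Final answer: 2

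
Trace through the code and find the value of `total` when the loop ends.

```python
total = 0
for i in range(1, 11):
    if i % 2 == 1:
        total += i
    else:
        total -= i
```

Let's trace through this code step by step.

Initialize: total = 0
Entering loop: for i in range(1, 11):
After iteration 1: i = 1, total = 1
After iteration 2: i = 2, total = -1
After iteration 3: i = 3, total = 2
After iteration 4: i = 4, total = -2
After iteration 5: i = 5, total = 3
After iteration 6: i = 6, total = -3
After iteration 7: i = 7, total = 4
After iteration 8: i = 8, total = -4
After iteration 9: i = 9, total = 5
After iteration 10: i = 10, total = -5
Loop ends.

Final answer: -5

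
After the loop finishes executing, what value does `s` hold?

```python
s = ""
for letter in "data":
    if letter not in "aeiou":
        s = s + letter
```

Let's trace through this code step by step.

Initialize: s = ''
Entering loop: for letter in "data":
After iteration 1: letter = 'd', s = 'd'
After iteration 2: letter = 'a', s = 'd'
After iteration 3: letter = 't', s = 'dt'
After iteration 4: letter = 'a', s = 'dt'
Loop ends.

Final answer: 'dt'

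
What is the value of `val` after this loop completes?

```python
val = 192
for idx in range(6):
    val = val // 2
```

Let's trace through this code step by step.

Initialize: val = 192
Entering loop: for idx in range(6):
After iteration 1: idx = 0, val = 96
After iteration 2: idx = 1, val = 48
After iteration 3: idx = 2, val = 24
After iteration 4: idx = 3, val = 12
After iteration 5: idx = 4, val = 6
After iteration 6: idx = 5, val = 3
Loop ends.

Final answer: 3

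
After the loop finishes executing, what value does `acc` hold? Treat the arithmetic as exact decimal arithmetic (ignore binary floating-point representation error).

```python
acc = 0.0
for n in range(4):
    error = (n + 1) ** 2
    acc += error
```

Let's trace through this code step by step.

Initialize: acc = 0.0
Entering loop: for n in range(4):
After iteration 1: n = 0, acc = 1.0, error = 1
After iteration 2: n = 1, acc = 5.0, error = 4
After iteration 3: n = 2, acc = 14.0, error = 9
After iteration 4: n = 3, acc = 30.0, error = 16
Loop ends.

Final answer: 30.0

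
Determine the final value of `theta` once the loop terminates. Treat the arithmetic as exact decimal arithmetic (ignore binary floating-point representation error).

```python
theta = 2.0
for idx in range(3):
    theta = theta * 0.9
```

Let's trace through this code step by step.

Initialize: theta = 2.0
Entering loop: for idx in range(3):
After iteration 1: idx = 0, theta = 1.8
After iteration 2: idx = 1, theta = 1.62
After iteration 3: idx = 2, theta = 1.458
Loop ends.

Final answer: 1.458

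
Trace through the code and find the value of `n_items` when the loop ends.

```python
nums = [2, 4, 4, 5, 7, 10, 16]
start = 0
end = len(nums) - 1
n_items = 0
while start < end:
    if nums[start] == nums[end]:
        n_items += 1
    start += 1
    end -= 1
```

Let's trace through this code step by step.

Initialize: nums = [2, 4, 4, 5, 7, 10, 16]
Initialize: start = 0
Initialize: end = 6
Initialize: n_items = 0
Entering loop: while start < end:
After iteration 1: start = 1, end = 5, n_items = 0
After iteration 2: start = 2, end = 4, n_items = 0
After iteration 3: start = 3, end = 3, n_items = 0
Loop ends.

Final answer: 0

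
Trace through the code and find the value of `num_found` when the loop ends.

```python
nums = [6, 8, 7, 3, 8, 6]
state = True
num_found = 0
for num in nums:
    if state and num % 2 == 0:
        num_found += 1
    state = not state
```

Let's trace through this code step by step.

Initialize: nums = [6, 8, 7, 3, 8, 6]
Initialize: state = True
Initialize: num_found = 0
Entering loop: for num in nums:
After iteration 1: num = 6, state = False, num_found = 1
After iteration 2: num = 8, state = True, num_found = 1
After iteration 3: num = 7, state = False, num_found = 1
After iteration 4: num = 3, state = True, num_found = 1
After iteration 5: num = 8, state = False, num_found = 2
After iteration 6: num = 6, state = True, num_found = 2
Loop ends.

Final answer: 2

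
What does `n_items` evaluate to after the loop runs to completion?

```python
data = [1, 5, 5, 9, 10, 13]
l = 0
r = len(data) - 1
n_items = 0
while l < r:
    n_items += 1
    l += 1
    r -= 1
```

Let's trace through this code step by step.

Initialize: data = [1, 5, 5, 9, 10, 13]
Initialize: l = 0
Initialize: r = 5
Initialize: n_items = 0
Entering loop: while l < r:
After iteration 1: l = 1, r = 4, n_items = 1
After iteration 2: l = 2, r = 3, n_items = 2
After iteration 3: l = 3, r = 2, n_items = 3
Loop ends.

Final answer: 3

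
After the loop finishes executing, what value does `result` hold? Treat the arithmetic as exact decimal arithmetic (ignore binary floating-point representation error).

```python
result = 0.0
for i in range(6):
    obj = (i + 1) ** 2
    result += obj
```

Let's trace through this code step by step.

Initialize: result = 0.0
Entering loop: for i in range(6):
After iteration 1: i = 0, result = 1.0, obj = 1
After iteration 2: i = 1, result = 5.0, obj = 4
After iteration 3: i = 2, result = 14.0, obj = 9
After iteration 4: i = 3, result = 30.0, obj = 16
After iteration 5: i = 4, result = 55.0, obj = 25
After iteration 6: i = 5, result = 91.0, obj = 36
Loop ends.

Final answer: 91.0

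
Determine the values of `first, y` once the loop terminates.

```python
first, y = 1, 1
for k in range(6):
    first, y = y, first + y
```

Let's trace through this code step by step.

Initialize: first = 1
Initialize: y = 1
Entering loop: for k in range(6):
After iteration 1: k = 0, first = 1, y = 2
After iteration 2: k = 1, first = 2, y = 3
After iteration 3: k = 2, first = 3, y = 5
After iteration 4: k = 3, first = 5, y = 8
After iteration 5: k = 4, first = 8, y = 13
After iteration 6: k = 5, first = 13, y = 21
Loop ends.

Final answer: 13, 21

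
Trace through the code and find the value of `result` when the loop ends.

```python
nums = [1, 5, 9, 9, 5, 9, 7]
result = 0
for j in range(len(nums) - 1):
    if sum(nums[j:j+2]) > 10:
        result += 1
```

Let's trace through this code step by step.

Initialize: nums = [1, 5, 9, 9, 5, 9, 7]
Initialize: result = 0
Entering loop: for j in range(len(nums) - 1):
After iteration 1: j = 0, result = 0
After iteration 2: j = 1, result = 1
After iteration 3: j = 2, result = 2
After iteration 4: j = 3, result = 3
After iteration 5: j = 4, result = 4
After iteration 6: j = 5, result = 5
Loop ends.

Final answer: 5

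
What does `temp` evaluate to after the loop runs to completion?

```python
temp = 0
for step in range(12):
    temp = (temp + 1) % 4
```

Let's trace through this code step by step.

Initialize: temp = 0
Entering loop: for step in range(12):
After iteration 1: step = 0, temp = 1
After iteration 2: step = 1, temp = 2
After iteration 3: step = 2, temp = 3
After iteration 4: step = 3, temp = 0
After iteration 5: step = 4, temp = 1
After iteration 6: step = 5, temp = 2
After iteration 7: step = 6, temp = 3
After iteration 8: step = 7, temp = 0
After iteration 9: step = 8, temp = 1
After iteration 10: step = 9, temp = 2
After iteration 11: step = 10, temp = 3
After iteration 12: step = 11, temp = 0
Loop ends.

Final answer: 0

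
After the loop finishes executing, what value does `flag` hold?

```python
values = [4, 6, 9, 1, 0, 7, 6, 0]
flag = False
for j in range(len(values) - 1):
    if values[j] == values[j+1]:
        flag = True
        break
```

Let's trace through this code step by step.

Initialize: values = [4, 6, 9, 1, 0, 7, 6, 0]
Initialize: flag = False
Entering loop: for j in range(len(values) - 1):
After iteration 1: j = 0, flag = False
After iteration 2: j = 1, flag = False
After iteration 3: j = 2, flag = False
After iteration 4: j = 3, flag = False
After iteration 5: j = 4, flag = False
After iteration 6: j = 5, flag = False
After iteration 7: j = 6, flag = False
Loop ends.

Final answer: False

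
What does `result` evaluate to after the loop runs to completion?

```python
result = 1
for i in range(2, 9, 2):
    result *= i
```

Let's trace through this code step by step.

Initialize: result = 1
Entering loop: for i in range(2, 9, 2):
After iteration 1: i = 2, result = 2
After iteration 2: i = 4, result = 8
After iteration 3: i = 6, result = 48
After iteration 4: i = 8, result = 384
Loop ends.

Final answer: 384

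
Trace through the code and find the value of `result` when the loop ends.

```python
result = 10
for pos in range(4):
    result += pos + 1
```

Let's trace through this code step by step.

Initialize: result = 10
Entering loop: for pos in range(4):
After iteration 1: pos = 0, result = 11
After iteration 2: pos = 1, result = 13
After iteration 3: pos = 2, result = 16
After iteration 4: pos = 3, result = 20
Loop ends.

Final answer: 20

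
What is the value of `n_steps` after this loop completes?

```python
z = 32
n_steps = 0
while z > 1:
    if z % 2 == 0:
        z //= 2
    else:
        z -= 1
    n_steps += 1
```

Let's trace through this code step by step.

Initialize: z = 32
Initialize: n_steps = 0
Entering loop: while z > 1:
After iteration 1: z = 16, n_steps = 1
After iteration 2: z = 8, n_steps = 2
After iteration 3: z = 4, n_steps = 3
After iteration 4: z = 2, n_steps = 4
After iteration 5: z = 1, n_steps = 5
Loop ends.

Final answer: 5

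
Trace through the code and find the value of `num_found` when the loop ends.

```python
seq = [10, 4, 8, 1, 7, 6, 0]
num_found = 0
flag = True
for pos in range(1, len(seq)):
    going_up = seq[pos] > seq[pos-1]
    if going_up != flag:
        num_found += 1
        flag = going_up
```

Let's trace through this code step by step.

Initialize: seq = [10, 4, 8, 1, 7, 6, 0]
Initialize: num_found = 0
Initialize: flag = True
Entering loop: for pos in range(1, len(seq)):
After iteration 1: pos = 1, num_found = 1, flag = False, going_up = False
After iteration 2: pos = 2, num_found = 2, flag = True, going_up = True
After iteration 3: pos = 3, num_found = 3, flag = False, going_up = False
After iteration 4: pos = 4, num_found = 4, flag = True, going_up = True
After iteration 5: pos = 5, num_found = 5, flag = False, going_up = False
After iteration 6: pos = 6, num_found = 5, flag = False, going_up = False
Loop ends.

Final answer: 5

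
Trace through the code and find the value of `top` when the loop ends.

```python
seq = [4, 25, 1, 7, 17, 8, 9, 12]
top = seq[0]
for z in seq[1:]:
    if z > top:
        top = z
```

Let's trace through this code step by step.

Initialize: seq = [4, 25, 1, 7, 17, 8, 9, 12]
Initialize: top = 4
Entering loop: for z in seq[1:]:
After iteration 1: z = 25, top = 25
After iteration 2: z = 1, top = 25
After iteration 3: z = 7, top = 25
After iteration 4: z = 17, top = 25
After iteration 5: z = 8, top = 25
After iteration 6: z = 9, top = 25
After iteration 7: z = 12, top = 25
Loop ends.

Final answer: 25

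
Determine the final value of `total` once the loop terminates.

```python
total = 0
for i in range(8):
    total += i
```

Let's trace through this code step by step.

Initialize: total = 0
Entering loop: for i in range(8):
After iteration 1: i = 0, total = 0
After iteration 2: i = 1, total = 1
After iteration 3: i = 2, total = 3
After iteration 4: i = 3, total = 6
After iteration 5: i = 4, total = 10
After iteration 6: i = 5, total = 15
After iteration 7: i = 6, total = 21
After iteration 8: i = 7, total = 28
Loop ends.

Final answer: 28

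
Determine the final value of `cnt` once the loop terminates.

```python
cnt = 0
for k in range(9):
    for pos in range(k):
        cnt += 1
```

Let's trace through this code step by step.

Initialize: cnt = 0
Entering loop: for k in range(9):
After iteration 1: k = 0, cnt = 0
After iteration 2: k = 1, cnt = 1, pos = 0
After iteration 3: k = 2, cnt = 3, pos = 1
After iteration 4: k = 3, cnt = 6, pos = 2
After iteration 5: k = 4, cnt = 10, pos = 3
After iteration 6: k = 5, cnt = 15, pos = 4
After iteration 7: k = 6, cnt = 21, pos = 5
After iteration 8: k = 7, cnt = 28, pos = 6
After iteration 9: k = 8, cnt = 36, pos = 7
Loop ends.

Final answer: 36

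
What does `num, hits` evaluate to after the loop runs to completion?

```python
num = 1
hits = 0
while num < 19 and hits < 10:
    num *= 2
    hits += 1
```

Let's trace through this code step by step.

Initialize: num = 1
Initialize: hits = 0
Entering loop: while num < 19 and hits < 10:
After iteration 1: num = 2, hits = 1
After iteration 2: num = 4, hits = 2
After iteration 3: num = 8, hits = 3
After iteration 4: num = 16, hits = 4
After iteration 5: num = 32, hits = 5
Loop ends.

Final answer: 32, 5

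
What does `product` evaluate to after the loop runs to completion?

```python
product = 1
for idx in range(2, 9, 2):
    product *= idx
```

Let's trace through this code step by step.

Initialize: product = 1
Entering loop: for idx in range(2, 9, 2):
After iteration 1: idx = 2, product = 2
After iteration 2: idx = 4, product = 8
After iteration 3: idx = 6, product = 48
After iteration 4: idx = 8, product = 384
Loop ends.

Final answer: 384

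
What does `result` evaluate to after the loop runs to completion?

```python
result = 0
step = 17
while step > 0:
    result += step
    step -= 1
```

Let's trace through this code step by step.

Initialize: result = 0
Initialize: step = 17
Entering loop: while step > 0:
After iteration 1: result = 17, step = 16
After iteration 2: result = 33, step = 15
After iteration 3: result = 48, step = 14
After iteration 4: result = 62, step = 13
After iteration 5: result = 75, step = 12
After iteration 6: result = 87, step = 11
After iteration 7: result = 98, step = 10
After iteration 8: result = 108, step = 9
After iteration 9: result = 117, step = 8
After iteration 10: result = 125, step = 7
After iteration 11: result = 132, step = 6
After iteration 12: result = 138, step = 5
After iteration 13: result = 143, step = 4
After iteration 14: result = 147, step = 3
After iteration 15: result = 150, step = 2
After iteration 16: result = 152, step = 1
After iteration 17: result = 153, step = 0
Loop ends.

Final answer: 153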